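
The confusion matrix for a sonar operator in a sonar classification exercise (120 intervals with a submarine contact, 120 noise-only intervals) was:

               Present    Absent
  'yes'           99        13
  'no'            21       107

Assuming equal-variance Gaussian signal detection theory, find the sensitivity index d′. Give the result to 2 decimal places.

d′ = 2.17

H = 99/120 = 0.8250
FA = 13/120 = 0.1083
z(H) = z(0.8250) = 0.935
z(FA) = z(0.1083) = -1.236
d' = z(H) − z(FA) = 0.935 − (-1.236) = 2.171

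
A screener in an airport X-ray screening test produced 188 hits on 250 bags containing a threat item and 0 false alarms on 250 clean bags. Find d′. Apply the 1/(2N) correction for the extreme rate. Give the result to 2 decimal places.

The false-alarm rate is 0/250 = 0, so apply the 1/(2N) correction: FA → 1/(2·250) = 0.00200.
z(H) = z(0.75200) = 0.681
z(FA) = z(0.00200) = -2.878
d' = 0.681 − (-2.878) = 3.559

d′ = 3.56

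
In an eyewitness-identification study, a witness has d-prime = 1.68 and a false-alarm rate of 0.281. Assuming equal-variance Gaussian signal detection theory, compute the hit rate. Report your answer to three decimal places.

z(false-alarm rate) = z(0.281) = -0.5799
z(H) = z(FA) + d' = -0.5799 + 1.68 = 1.1001
hit rate = Φ(1.1001) = 0.8644

hit rate = 0.864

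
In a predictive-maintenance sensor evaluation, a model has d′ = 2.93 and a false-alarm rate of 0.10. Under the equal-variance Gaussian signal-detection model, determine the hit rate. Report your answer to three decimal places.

z(false-alarm rate) = z(0.10) = -1.2816
z(H) = z(FA) + d' = -1.2816 + 2.93 = 1.6484
hit rate = Φ(1.6484) = 0.9504

hit rate = 0.950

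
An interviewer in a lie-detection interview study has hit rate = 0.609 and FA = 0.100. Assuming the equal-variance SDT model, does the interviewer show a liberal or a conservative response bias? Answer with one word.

conservative

z(H) = 0.277, z(FA) = -1.282
c = −½·(z(H) + z(FA)) = 0.5025
c > 0 → conservative criterion (biased toward responding “no”).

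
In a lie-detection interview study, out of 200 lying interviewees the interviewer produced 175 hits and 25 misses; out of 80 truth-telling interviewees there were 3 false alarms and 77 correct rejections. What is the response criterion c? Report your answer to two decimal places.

c = 0.32

H = 175/200 = 0.8750
FA = 3/80 = 0.0375
z(0.8750) = 1.150, z(0.0375) = -1.780
c = −½·[z(H) + z(FA)] = −0.5 × (1.150 + (-1.780)) = 0.315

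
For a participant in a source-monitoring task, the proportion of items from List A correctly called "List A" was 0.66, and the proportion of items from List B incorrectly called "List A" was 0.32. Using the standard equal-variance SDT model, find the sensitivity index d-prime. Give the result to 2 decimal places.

d-prime = 0.88

z(H) = z(0.66) = 0.4125
z(FA) = z(0.32) = -0.4677
d' = z(H) − z(FA) = 0.4125 − (-0.4677) = 0.8802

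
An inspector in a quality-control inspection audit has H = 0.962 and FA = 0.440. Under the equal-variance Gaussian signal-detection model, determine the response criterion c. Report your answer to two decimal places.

c = -0.81

Φ⁻¹(0.962) = 1.774, Φ⁻¹(0.440) = -0.151
c = −½·[z(H) + z(FA)] = −0.5 × (1.774 + (-0.151)) = -0.8115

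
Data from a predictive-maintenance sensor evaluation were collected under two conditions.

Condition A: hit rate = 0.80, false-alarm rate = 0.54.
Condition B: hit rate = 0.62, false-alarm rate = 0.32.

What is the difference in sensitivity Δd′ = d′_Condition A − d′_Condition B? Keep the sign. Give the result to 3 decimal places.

Δd′ = -0.032

Condition A: z(0.80) = 0.8416, z(0.54) = 0.1004, d' = 0.7412
Condition B: z(0.62) = 0.3055, z(0.32) = -0.4677, d' = 0.7732
Δd' = d'_Condition A − d'_Condition B = 0.7412 − 0.7732 = -0.0320
Condition B has the higher sensitivity.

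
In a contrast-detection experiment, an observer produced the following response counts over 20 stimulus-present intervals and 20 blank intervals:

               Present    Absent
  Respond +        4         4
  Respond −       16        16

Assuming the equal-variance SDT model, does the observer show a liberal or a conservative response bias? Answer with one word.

conservative

z(H) = -0.842, z(FA) = -0.842
c = −½·(z(H) + z(FA)) = 0.842
c > 0 → conservative criterion (biased toward responding “no”).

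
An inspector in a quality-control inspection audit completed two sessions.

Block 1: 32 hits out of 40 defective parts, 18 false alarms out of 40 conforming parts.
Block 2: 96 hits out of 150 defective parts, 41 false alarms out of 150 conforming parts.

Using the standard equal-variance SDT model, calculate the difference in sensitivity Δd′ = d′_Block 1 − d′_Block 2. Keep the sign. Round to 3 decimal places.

Block 1: z(0.8000) = 0.8416, z(0.4500) = -0.1257, d' = 0.9673
Block 2: z(0.6400) = 0.3585, z(0.2733) = -0.6029, d' = 0.9614
Δd' = d'_Block 1 − d'_Block 2 = 0.9673 − 0.9614 = 0.0059
Block 1 has the higher sensitivity.

Δd′ = 0.006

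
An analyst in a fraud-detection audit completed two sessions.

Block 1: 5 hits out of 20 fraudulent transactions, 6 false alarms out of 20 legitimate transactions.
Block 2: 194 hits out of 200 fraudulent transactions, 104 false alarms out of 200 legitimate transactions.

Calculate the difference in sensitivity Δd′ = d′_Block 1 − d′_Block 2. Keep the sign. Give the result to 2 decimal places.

Block 1: z(0.2500) = -0.674, z(0.3000) = -0.524, d' = -0.150
Block 2: z(0.9700) = 1.881, z(0.5200) = 0.050, d' = 1.831
Δd' = d'_Block 1 − d'_Block 2 = -0.150 − 1.831 = -1.981
Block 2 has the higher sensitivity.

Δd′ = -1.98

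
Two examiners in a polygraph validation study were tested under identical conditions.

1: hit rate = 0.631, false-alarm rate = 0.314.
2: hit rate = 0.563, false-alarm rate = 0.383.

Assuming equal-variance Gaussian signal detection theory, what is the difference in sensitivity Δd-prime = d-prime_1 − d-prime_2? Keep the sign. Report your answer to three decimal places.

1: z(0.631) = 0.3345, z(0.314) = -0.4845, d' = 0.8190
2: z(0.563) = 0.1586, z(0.383) = -0.2976, d' = 0.4562
Δd' = d'_1 − d'_2 = 0.8190 − 0.4562 = 0.3628
1 has the higher sensitivity.

Δd-prime = 0.363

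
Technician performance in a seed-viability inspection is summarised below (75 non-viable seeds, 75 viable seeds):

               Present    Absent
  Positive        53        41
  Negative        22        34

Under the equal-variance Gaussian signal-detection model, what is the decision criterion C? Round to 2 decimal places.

H = 53/75 = 0.7067
FA = 41/75 = 0.5467
Φ⁻¹(H) = Φ⁻¹(0.7067) = 0.5438
Φ⁻¹(FA) = Φ⁻¹(0.5467) = 0.1173
c = −½·[z(H) + z(FA)] = −0.5 × (0.5438 + 0.1173) = -0.33055
c < 0: the technician has a liberal response bias.

C = -0.33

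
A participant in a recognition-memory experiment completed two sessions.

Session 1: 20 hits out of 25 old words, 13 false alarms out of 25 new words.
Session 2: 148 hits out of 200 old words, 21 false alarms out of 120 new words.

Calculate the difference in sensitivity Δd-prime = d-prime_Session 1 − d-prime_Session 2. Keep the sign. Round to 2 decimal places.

Session 1: z(0.8000) = 0.842, z(0.5200) = 0.050, d' = 0.792
Session 2: z(0.7400) = 0.643, z(0.1750) = -0.935, d' = 1.578
Δd' = d'_Session 1 − d'_Session 2 = 0.792 − 1.578 = -0.786
Session 2 has the higher sensitivity.

Δd-prime = -0.79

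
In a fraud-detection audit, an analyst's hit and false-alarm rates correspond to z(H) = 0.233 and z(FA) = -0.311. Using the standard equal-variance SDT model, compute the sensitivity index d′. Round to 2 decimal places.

d′ = 0.54

d' = z(H) − z(FA) = 0.233 − (-0.311) = 0.544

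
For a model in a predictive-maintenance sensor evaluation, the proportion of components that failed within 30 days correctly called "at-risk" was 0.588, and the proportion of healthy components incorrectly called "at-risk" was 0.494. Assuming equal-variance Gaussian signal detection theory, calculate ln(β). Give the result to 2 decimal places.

ln β = -0.02

z(0.588) = 0.222, z(0.494) = -0.015
ln β = −½·[z(H)² − z(FA)²] = −0.5 × (0.049 − 0.000) = -0.0245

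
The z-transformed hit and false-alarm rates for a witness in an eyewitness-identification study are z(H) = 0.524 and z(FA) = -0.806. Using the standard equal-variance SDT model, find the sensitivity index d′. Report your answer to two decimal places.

d' = z(H) − z(FA) = 0.524 − (-0.806) = 1.330

d′ = 1.33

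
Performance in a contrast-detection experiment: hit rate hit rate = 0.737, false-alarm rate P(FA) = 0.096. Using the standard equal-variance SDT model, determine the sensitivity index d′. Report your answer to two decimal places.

d′ = 1.94

z(H) = z(0.737) = 0.6341
z(FA) = z(0.096) = -1.3047
d' = z(H) − z(FA) = 0.6341 − (-1.3047) = 1.9388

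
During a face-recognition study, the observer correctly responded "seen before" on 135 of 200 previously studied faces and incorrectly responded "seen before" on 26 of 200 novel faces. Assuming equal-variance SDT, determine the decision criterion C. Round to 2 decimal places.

H = 135/200 = 0.6750
FA = 26/200 = 0.1300
Φ⁻¹(H) = Φ⁻¹(0.6750) = 0.4538
Φ⁻¹(FA) = Φ⁻¹(0.1300) = -1.1264
c = −½·[z(H) + z(FA)] = −0.5 × (0.4538 + (-1.1264)) = 0.3363

C = 0.34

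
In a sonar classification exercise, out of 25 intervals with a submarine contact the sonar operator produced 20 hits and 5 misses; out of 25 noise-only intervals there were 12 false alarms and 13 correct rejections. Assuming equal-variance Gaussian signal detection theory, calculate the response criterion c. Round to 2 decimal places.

c = -0.40

H = 20/25 = 0.8000
FA = 12/25 = 0.4800
z(H) = z(0.8000) = 0.842
z(FA) = z(0.4800) = -0.050
c = −½·[z(H) + z(FA)] = −0.5 × (0.842 + (-0.050)) = -0.396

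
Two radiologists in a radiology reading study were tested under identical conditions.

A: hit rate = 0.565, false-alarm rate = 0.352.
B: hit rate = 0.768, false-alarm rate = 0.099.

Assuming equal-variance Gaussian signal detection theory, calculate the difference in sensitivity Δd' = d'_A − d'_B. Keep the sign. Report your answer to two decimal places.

A: z(0.565) = 0.164, z(0.352) = -0.380, d' = 0.544
B: z(0.768) = 0.732, z(0.099) = -1.287, d' = 2.019
Δd' = d'_A − d'_B = 0.544 − 2.019 = -1.475
B has the higher sensitivity.

Δd' = -1.48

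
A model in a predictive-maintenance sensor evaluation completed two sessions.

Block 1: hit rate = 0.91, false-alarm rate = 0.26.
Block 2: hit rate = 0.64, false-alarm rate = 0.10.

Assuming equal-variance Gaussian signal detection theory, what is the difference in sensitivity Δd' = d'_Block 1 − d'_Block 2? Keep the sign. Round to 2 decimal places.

Block 1: z(0.91) = 1.341, z(0.26) = -0.643, d' = 1.984
Block 2: z(0.64) = 0.358, z(0.10) = -1.282, d' = 1.640
Δd' = d'_Block 1 − d'_Block 2 = 1.984 − 1.640 = 0.344
Block 1 has the higher sensitivity.

Δd' = 0.34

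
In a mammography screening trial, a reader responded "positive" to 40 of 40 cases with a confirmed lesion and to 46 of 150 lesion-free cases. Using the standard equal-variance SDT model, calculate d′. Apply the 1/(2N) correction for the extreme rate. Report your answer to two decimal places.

The hit rate is 40/40 = 1, so apply the 1/(2N) correction: H → 1 − 1/(2·40) = 0.98750.
z(H) = z(0.98750) = 2.241
z(FA) = z(0.30667) = -0.505
d' = 2.241 − (-0.505) = 2.746

d′ = 2.75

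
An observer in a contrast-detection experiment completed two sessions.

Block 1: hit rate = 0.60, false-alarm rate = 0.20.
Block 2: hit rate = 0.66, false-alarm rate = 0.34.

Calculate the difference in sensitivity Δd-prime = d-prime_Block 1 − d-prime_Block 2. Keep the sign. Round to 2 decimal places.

Block 1: z(0.60) = 0.253, z(0.20) = -0.842, d' = 1.095
Block 2: z(0.66) = 0.412, z(0.34) = -0.412, d' = 0.824
Δd' = d'_Block 1 − d'_Block 2 = 1.095 − 0.824 = 0.271
Block 1 has the higher sensitivity.

Δd-prime = 0.27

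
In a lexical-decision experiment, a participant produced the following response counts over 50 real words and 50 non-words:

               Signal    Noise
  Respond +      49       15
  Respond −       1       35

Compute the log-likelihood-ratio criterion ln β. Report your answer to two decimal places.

H = 49/50 = 0.9800
FA = 15/50 = 0.3000
z(H) = z(0.9800) = 2.054
z(FA) = z(0.3000) = -0.524
ln β = −½·[z(H)² − z(FA)²] = −0.5 × (4.219 − 0.275) = -1.972

ln β = -1.97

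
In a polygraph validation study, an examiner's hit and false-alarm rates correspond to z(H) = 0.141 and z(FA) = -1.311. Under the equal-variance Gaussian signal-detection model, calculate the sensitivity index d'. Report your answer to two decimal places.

d' = 1.45

d' = z(H) − z(FA) = 0.141 − (-1.311) = 1.452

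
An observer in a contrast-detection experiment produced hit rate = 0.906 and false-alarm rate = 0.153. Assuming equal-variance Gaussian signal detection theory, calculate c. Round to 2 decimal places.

c = -0.15

Φ⁻¹(H) = Φ⁻¹(0.906) = 1.317
Φ⁻¹(FA) = Φ⁻¹(0.153) = -1.024
c = −½·[z(H) + z(FA)] = −0.5 × (1.317 + (-1.024)) = -0.1465
c < 0: the observer has a liberal response bias.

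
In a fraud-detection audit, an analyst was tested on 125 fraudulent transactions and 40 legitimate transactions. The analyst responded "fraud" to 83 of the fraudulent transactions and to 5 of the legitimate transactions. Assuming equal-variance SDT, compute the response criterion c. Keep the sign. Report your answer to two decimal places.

c = 0.36

H = 83/125 = 0.6640
FA = 5/40 = 0.1250
Φ⁻¹(H) = 0.4234
Φ⁻¹(FA) = -1.1503
c = −½·[z(H) + z(FA)] = −0.5 × (0.4234 + (-1.1503)) = 0.36345
c > 0: the analyst has a conservative response bias.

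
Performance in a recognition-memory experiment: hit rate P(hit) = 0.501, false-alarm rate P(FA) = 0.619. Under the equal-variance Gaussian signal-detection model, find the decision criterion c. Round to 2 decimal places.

Φ⁻¹(0.501) = 0.003, Φ⁻¹(0.619) = 0.303
c = −½·[z(H) + z(FA)] = −0.5 × (0.003 + 0.303) = -0.153

c = -0.15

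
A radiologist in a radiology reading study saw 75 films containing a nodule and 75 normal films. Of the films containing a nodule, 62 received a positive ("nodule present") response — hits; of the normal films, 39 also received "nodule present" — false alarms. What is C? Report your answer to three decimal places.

H = 62/75 = 0.8267
FA = 39/75 = 0.5200
z(H) = z(0.8267) = 0.9412
z(FA) = z(0.5200) = 0.0502
c = −½·[z(H) + z(FA)] = −0.5 × (0.9412 + 0.0502) = -0.4957
c < 0: the radiologist has a liberal response bias.

C = -0.496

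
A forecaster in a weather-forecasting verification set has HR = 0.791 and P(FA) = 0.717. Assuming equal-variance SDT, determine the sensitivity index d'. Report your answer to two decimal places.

d' = 0.24

z(0.791) = 0.8099, z(0.717) = 0.5740
d' = z(H) − z(FA) = 0.8099 − 0.5740 = 0.2359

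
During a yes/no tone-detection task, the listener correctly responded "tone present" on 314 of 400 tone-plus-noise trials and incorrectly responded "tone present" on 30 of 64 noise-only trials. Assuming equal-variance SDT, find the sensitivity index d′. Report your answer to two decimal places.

d′ = 0.87

H = 314/400 = 0.7850
FA = 30/64 = 0.4688
Φ⁻¹(H) = 0.7892
Φ⁻¹(FA) = -0.0783
d' = z(H) − z(FA) = 0.7892 − (-0.0783) = 0.8675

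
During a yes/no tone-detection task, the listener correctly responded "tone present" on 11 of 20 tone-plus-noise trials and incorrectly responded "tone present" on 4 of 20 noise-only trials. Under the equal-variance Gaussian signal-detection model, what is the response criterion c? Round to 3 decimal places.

H = 11/20 = 0.5500
FA = 4/20 = 0.2000
z(H) = z(0.5500) = 0.1257
z(FA) = z(0.2000) = -0.8416
c = −½·[z(H) + z(FA)] = −0.5 × (0.1257 + (-0.8416)) = 0.35795

c = 0.358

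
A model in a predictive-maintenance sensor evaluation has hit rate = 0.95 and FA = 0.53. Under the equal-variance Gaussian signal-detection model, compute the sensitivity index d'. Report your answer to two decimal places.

z(0.95) = 1.6449, z(0.53) = 0.0753
d' = z(H) − z(FA) = 1.6449 − 0.0753 = 1.5696

d' = 1.57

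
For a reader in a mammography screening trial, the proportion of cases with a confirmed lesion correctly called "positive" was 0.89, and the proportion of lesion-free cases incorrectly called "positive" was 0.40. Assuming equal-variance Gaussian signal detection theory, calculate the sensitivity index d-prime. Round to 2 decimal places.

d-prime = 1.48

z(0.89) = 1.227, z(0.40) = -0.253
d' = z(H) − z(FA) = 1.227 − (-0.253) = 1.480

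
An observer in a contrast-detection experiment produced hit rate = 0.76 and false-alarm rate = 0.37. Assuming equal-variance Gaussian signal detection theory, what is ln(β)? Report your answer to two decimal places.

Φ⁻¹(H) = Φ⁻¹(0.76) = 0.706
Φ⁻¹(FA) = Φ⁻¹(0.37) = -0.332
ln β = −½·[z(H)² − z(FA)²] = −0.5 × (0.498 − 0.110) = -0.194

ln β = -0.19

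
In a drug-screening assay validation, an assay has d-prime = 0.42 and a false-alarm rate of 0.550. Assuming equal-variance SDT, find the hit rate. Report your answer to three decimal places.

z(false-alarm rate) = z(0.550) = 0.1257
z(H) = z(FA) + d' = 0.1257 + 0.42 = 0.5457
hit rate = Φ(0.5457) = 0.7074

hit rate = 0.707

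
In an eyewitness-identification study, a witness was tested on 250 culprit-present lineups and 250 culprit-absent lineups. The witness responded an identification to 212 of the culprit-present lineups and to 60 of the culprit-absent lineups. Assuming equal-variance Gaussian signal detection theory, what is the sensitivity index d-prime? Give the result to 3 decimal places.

H = 212/250 = 0.8480
FA = 60/250 = 0.2400
z(0.8480) = 1.0279, z(0.2400) = -0.7063
d' = z(H) − z(FA) = 1.0279 − (-0.7063) = 1.7342

d-prime = 1.734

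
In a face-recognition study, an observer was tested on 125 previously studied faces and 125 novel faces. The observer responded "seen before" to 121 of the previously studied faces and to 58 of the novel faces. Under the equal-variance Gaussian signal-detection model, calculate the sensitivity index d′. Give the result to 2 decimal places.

d′ = 1.94

H = 121/125 = 0.9680
FA = 58/125 = 0.4640
z(H) = z(0.9680) = 1.852
z(FA) = z(0.4640) = -0.090
d' = z(H) − z(FA) = 1.852 − (-0.090) = 1.942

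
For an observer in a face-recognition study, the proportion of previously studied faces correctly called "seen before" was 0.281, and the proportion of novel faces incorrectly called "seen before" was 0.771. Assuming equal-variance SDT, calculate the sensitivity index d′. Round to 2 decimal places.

d′ = -1.32

Φ⁻¹(H) = -0.5799
Φ⁻¹(FA) = 0.7421
d' = z(H) − z(FA) = -0.5799 − 0.7421 = -1.3220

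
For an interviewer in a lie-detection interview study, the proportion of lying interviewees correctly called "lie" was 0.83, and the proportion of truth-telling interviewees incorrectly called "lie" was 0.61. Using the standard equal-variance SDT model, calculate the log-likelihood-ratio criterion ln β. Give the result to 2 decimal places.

z(0.83) = 0.954, z(0.61) = 0.279
ln β = −½·[z(H)² − z(FA)²] = −0.5 × (0.910 − 0.078) = -0.416

ln β = -0.42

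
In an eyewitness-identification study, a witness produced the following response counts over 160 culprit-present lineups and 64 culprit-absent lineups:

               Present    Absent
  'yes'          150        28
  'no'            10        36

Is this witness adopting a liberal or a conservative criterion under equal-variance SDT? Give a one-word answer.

z(H) = 1.534, z(FA) = -0.157
c = −½·(z(H) + z(FA)) = -0.6885
c < 0 → liberal criterion (biased toward responding “yes”).

liberal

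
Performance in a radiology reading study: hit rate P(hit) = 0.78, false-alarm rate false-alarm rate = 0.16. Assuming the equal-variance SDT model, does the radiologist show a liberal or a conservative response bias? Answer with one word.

conservative

z(H) = 0.772, z(FA) = -0.994
c = −½·(z(H) + z(FA)) = 0.111
c > 0 → conservative criterion (biased toward responding “no”).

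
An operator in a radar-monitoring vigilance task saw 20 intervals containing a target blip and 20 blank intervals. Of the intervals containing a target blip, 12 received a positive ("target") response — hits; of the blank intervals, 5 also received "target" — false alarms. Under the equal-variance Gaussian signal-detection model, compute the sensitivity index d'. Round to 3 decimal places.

H = 12/20 = 0.6000
FA = 5/20 = 0.2500
Φ⁻¹(H) = 0.2533
Φ⁻¹(FA) = -0.6745
d' = z(H) − z(FA) = 0.2533 − (-0.6745) = 0.9278

d' = 0.928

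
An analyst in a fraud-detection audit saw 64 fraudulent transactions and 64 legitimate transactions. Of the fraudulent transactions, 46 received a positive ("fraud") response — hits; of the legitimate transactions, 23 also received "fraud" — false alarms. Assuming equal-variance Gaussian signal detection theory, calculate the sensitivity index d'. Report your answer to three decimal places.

H = 46/64 = 0.7188
FA = 23/64 = 0.3594
z(H) = z(0.7188) = 0.5793
z(FA) = z(0.3594) = -0.3601
d' = z(H) − z(FA) = 0.5793 − (-0.3601) = 0.9394

d' = 0.939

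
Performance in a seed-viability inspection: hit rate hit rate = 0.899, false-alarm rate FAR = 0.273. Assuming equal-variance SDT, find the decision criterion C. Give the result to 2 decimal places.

C = -0.34

Φ⁻¹(H) = Φ⁻¹(0.899) = 1.276
Φ⁻¹(FA) = Φ⁻¹(0.273) = -0.604
c = −½·[z(H) + z(FA)] = −0.5 × (1.276 + (-0.604)) = -0.336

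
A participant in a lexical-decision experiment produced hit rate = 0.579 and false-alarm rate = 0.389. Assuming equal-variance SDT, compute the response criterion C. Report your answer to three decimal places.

C = 0.041

z(H) = 0.1993
z(FA) = -0.2819
c = −½·[z(H) + z(FA)] = −0.5 × (0.1993 + (-0.2819)) = 0.0413
c > 0: the participant has a conservative response bias.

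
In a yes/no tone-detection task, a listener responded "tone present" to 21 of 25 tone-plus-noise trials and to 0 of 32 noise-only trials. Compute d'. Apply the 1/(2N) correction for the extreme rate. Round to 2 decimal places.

d' = 3.15

The false-alarm rate is 0/32 = 0, so apply the 1/(2N) correction: FA → 1/(2·32) = 0.01562.
z(H) = z(0.84000) = 0.994
z(FA) = z(0.01562) = -2.154
d' = 0.994 − (-2.154) = 3.148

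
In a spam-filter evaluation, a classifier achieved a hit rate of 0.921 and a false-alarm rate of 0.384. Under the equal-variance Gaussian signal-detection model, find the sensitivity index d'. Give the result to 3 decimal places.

d' = 1.707

z(0.921) = 1.4118, z(0.384) = -0.2950
d' = z(H) − z(FA) = 1.4118 − (-0.2950) = 1.7068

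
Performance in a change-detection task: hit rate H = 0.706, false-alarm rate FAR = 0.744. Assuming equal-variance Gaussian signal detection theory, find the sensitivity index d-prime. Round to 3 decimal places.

d-prime = -0.114

Φ⁻¹(H) = Φ⁻¹(0.706) = 0.5417
Φ⁻¹(FA) = Φ⁻¹(0.744) = 0.6557
d' = z(H) − z(FA) = 0.5417 − 0.6557 = -0.1140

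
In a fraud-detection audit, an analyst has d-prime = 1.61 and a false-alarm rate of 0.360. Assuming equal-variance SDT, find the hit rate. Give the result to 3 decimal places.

hit rate = 0.895

z(false-alarm rate) = z(0.360) = -0.3585
z(H) = z(FA) + d' = -0.3585 + 1.61 = 1.2515
hit rate = Φ(1.2515) = 0.8946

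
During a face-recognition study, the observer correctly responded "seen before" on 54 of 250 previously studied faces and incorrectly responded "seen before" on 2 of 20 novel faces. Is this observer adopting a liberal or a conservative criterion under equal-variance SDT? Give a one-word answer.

z(H) = -0.786, z(FA) = -1.282
c = −½·(z(H) + z(FA)) = 1.034
c > 0 → conservative criterion (biased toward responding “no”).

conservative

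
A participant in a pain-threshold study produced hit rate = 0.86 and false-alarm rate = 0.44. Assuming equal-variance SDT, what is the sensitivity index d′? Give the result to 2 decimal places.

z(H) = 1.0803
z(FA) = -0.1510
d' = z(H) − z(FA) = 1.0803 − (-0.1510) = 1.2313

d′ = 1.23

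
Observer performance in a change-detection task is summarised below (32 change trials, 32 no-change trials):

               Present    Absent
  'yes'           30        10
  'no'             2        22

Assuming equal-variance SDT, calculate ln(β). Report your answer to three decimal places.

H = 30/32 = 0.9375
FA = 10/32 = 0.3125
Φ⁻¹(0.9375) = 1.5341, Φ⁻¹(0.3125) = -0.4888
ln β = −½·[z(H)² − z(FA)²] = −0.5 × (2.3535 − 0.2389) = -1.0573

ln β = -1.057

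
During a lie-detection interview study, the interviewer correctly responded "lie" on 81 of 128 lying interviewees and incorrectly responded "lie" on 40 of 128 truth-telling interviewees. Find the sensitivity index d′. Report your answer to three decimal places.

d′ = 0.828

H = 81/128 = 0.6328
FA = 40/128 = 0.3125
Φ⁻¹(H) = Φ⁻¹(0.6328) = 0.3393
Φ⁻¹(FA) = Φ⁻¹(0.3125) = -0.4888
d' = z(H) − z(FA) = 0.3393 − (-0.4888) = 0.8281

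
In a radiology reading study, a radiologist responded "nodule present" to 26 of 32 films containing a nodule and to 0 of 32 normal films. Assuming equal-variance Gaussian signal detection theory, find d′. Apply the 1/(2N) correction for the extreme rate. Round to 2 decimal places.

d′ = 3.04

The false-alarm rate is 0/32 = 0, so apply the 1/(2N) correction: FA → 1/(2·32) = 0.01562.
z(H) = z(0.81250) = 0.887
z(FA) = z(0.01562) = -2.154
d' = 0.887 − (-2.154) = 3.041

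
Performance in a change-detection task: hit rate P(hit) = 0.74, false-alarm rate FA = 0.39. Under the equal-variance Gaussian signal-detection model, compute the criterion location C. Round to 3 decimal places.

C = -0.182

z(H) = z(0.74) = 0.6433
z(FA) = z(0.39) = -0.2793
c = −½·[z(H) + z(FA)] = −0.5 × (0.6433 + (-0.2793)) = -0.1820
c < 0: the observer has a liberal response bias.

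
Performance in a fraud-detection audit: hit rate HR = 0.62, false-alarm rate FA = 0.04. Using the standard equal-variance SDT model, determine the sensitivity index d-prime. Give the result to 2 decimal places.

d-prime = 2.06

z(H) = 0.305
z(FA) = -1.751
d' = z(H) − z(FA) = 0.305 − (-1.751) = 2.056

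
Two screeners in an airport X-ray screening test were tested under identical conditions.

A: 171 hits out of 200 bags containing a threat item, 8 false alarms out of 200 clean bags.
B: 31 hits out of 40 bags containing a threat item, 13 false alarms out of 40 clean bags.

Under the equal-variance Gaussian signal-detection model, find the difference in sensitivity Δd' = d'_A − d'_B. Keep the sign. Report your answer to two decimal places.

A: z(0.8550) = 1.058, z(0.0400) = -1.751, d' = 2.809
B: z(0.7750) = 0.755, z(0.3250) = -0.454, d' = 1.209
Δd' = d'_A − d'_B = 2.809 − 1.209 = 1.600
A has the higher sensitivity.

Δd' = 1.60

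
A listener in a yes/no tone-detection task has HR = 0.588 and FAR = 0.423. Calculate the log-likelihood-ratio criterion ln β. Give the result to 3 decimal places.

z(H) = z(0.588) = 0.2224
z(FA) = z(0.423) = -0.1942
ln β = −½·[z(H)² − z(FA)²] = −0.5 × (0.0495 − 0.0377) = -0.0059

ln β = -0.006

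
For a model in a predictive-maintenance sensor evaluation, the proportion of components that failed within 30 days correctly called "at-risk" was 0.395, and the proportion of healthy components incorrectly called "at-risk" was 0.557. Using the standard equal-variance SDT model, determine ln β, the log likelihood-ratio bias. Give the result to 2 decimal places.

z(H) = z(0.395) = -0.266
z(FA) = z(0.557) = 0.143
ln β = −½·[z(H)² − z(FA)²] = −0.5 × (0.071 − 0.020) = -0.0255

ln β = -0.03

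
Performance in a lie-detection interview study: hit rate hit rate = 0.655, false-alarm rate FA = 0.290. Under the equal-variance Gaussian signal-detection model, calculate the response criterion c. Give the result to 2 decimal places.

Φ⁻¹(0.655) = 0.3989, Φ⁻¹(0.290) = -0.5534
c = −½·[z(H) + z(FA)] = −0.5 × (0.3989 + (-0.5534)) = 0.07725
c > 0: the interviewer has a conservative response bias.

c = 0.08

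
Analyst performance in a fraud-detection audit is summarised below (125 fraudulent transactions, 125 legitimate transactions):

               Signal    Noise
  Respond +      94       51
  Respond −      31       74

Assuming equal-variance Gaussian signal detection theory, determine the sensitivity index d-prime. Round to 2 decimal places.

H = 94/125 = 0.7520
FA = 51/125 = 0.4080
z(0.7520) = 0.681, z(0.4080) = -0.233
d' = z(H) − z(FA) = 0.681 − (-0.233) = 0.914

d-prime = 0.91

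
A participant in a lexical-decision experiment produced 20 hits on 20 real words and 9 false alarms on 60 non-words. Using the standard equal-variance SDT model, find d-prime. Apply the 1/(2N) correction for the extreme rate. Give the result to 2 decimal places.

The hit rate is 20/20 = 1, so apply the 1/(2N) correction: H → 1 − 1/(2·20) = 0.97500.
z(H) = z(0.97500) = 1.960
z(FA) = z(0.15000) = -1.036
d' = 1.960 − (-1.036) = 2.996

d-prime = 3.00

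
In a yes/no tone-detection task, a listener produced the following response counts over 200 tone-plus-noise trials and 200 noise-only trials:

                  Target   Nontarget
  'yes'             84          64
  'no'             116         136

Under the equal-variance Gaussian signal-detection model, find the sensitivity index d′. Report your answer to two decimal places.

d′ = 0.27

H = 84/200 = 0.4200
FA = 64/200 = 0.3200
z(0.4200) = -0.202, z(0.3200) = -0.468
d' = z(H) − z(FA) = -0.202 − (-0.468) = 0.266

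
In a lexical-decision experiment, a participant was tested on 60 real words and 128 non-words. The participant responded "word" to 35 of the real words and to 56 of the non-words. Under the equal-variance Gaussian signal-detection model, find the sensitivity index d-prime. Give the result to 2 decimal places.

H = 35/60 = 0.5833
FA = 56/128 = 0.4375
Φ⁻¹(0.5833) = 0.2103, Φ⁻¹(0.4375) = -0.1573
d' = z(H) − z(FA) = 0.2103 − (-0.1573) = 0.3676

d-prime = 0.37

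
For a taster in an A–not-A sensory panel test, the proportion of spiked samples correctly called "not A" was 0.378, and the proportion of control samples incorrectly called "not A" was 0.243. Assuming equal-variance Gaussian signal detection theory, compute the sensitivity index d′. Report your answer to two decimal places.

z(H) = z(0.378) = -0.3107
z(FA) = z(0.243) = -0.6967
d' = z(H) − z(FA) = -0.3107 − (-0.6967) = 0.3860

d′ = 0.39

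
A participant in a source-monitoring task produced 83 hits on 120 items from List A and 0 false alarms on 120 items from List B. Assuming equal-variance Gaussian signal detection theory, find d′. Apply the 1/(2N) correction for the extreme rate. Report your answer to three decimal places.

The false-alarm rate is 0/120 = 0, so apply the 1/(2N) correction: FA → 1/(2·120) = 0.00417.
z(H) = z(0.69167) = 0.5006
z(FA) = z(0.00417) = -2.6380
d' = 0.5006 − (-2.6380) = 3.1386

d′ = 3.139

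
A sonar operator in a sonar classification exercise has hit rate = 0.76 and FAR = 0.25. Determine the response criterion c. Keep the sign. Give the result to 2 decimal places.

z(H) = z(0.76) = 0.706
z(FA) = z(0.25) = -0.674
c = −½·[z(H) + z(FA)] = −0.5 × (0.706 + (-0.674)) = -0.016

c = -0.02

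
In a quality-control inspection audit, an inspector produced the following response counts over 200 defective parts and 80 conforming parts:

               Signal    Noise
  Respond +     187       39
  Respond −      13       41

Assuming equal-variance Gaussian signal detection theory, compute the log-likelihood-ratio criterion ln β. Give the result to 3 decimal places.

ln β = -1.146

H = 187/200 = 0.9350
FA = 39/80 = 0.4875
z(H) = z(0.9350) = 1.5141
z(FA) = z(0.4875) = -0.0313
ln β = −½·[z(H)² − z(FA)²] = −0.5 × (2.2925 − 0.0010) = -1.14575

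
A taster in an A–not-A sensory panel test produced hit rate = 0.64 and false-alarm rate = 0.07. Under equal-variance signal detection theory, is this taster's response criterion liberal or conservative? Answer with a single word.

z(H) = 0.358, z(FA) = -1.476
c = −½·(z(H) + z(FA)) = 0.559
c > 0 → conservative criterion (biased toward responding “no”).

conservative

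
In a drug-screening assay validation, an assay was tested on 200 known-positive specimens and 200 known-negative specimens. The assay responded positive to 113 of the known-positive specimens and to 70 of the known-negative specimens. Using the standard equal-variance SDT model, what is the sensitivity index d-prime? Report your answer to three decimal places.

H = 113/200 = 0.5650
FA = 70/200 = 0.3500
z(0.5650) = 0.1637, z(0.3500) = -0.3853
d' = z(H) − z(FA) = 0.1637 − (-0.3853) = 0.5490

d-prime = 0.549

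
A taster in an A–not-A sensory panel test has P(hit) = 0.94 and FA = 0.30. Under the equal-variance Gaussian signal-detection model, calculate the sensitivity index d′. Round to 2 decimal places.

d′ = 2.08

z(H) = 1.5548
z(FA) = -0.5244
d' = z(H) − z(FA) = 1.5548 − (-0.5244) = 2.0792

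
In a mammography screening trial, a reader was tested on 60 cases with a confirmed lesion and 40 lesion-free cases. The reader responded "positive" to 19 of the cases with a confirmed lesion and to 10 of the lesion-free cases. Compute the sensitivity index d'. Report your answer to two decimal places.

d' = 0.20

H = 19/60 = 0.3167
FA = 10/40 = 0.2500
z(H) = z(0.3167) = -0.4769
z(FA) = z(0.2500) = -0.6745
d' = z(H) − z(FA) = -0.4769 − (-0.6745) = 0.1976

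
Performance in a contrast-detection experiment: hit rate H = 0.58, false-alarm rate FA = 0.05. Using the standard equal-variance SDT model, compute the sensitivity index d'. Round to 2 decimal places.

d' = 1.85

Φ⁻¹(H) = Φ⁻¹(0.58) = 0.2019
Φ⁻¹(FA) = Φ⁻¹(0.05) = -1.6449
d' = z(H) − z(FA) = 0.2019 − (-1.6449) = 1.8468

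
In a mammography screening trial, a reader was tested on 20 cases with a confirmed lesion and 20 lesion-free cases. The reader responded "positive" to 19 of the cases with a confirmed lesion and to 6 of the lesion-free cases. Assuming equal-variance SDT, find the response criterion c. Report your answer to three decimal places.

c = -0.560

H = 19/20 = 0.9500
FA = 6/20 = 0.3000
z(H) = z(0.9500) = 1.6449
z(FA) = z(0.3000) = -0.5244
c = −½·[z(H) + z(FA)] = −0.5 × (1.6449 + (-0.5244)) = -0.56025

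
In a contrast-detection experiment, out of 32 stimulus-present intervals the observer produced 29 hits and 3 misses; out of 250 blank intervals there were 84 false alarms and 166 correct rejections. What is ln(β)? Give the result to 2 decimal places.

ln β = -0.78

H = 29/32 = 0.9062
FA = 84/250 = 0.3360
z(H) = z(0.9062) = 1.318
z(FA) = z(0.3360) = -0.423
ln β = −½·[z(H)² − z(FA)²] = −0.5 × (1.737 − 0.179) = -0.779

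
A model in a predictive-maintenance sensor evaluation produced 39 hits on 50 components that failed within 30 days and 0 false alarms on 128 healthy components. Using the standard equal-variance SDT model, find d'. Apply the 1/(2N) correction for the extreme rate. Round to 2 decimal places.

The false-alarm rate is 0/128 = 0, so apply the 1/(2N) correction: FA → 1/(2·128) = 0.00391.
z(H) = z(0.78000) = 0.772
z(FA) = z(0.00391) = -2.660
d' = 0.772 − (-2.660) = 3.432

d' = 3.43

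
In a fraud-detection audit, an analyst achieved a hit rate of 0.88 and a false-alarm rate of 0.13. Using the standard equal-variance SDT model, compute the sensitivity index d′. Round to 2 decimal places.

d′ = 2.30

z(0.88) = 1.1750, z(0.13) = -1.1264
d' = z(H) − z(FA) = 1.1750 − (-1.1264) = 2.3014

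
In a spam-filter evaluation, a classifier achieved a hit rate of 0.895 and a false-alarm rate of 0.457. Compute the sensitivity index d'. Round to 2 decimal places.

Φ⁻¹(0.895) = 1.2536, Φ⁻¹(0.457) = -0.1080
d' = z(H) − z(FA) = 1.2536 − (-0.1080) = 1.3616

d' = 1.36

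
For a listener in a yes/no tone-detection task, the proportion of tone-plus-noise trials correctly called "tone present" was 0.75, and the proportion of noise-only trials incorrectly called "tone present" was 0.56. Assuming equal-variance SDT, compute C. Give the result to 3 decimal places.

C = -0.413

z(H) = 0.6745
z(FA) = 0.1510
c = −½·[z(H) + z(FA)] = −0.5 × (0.6745 + 0.1510) = -0.41275
c < 0: the listener has a liberal response bias.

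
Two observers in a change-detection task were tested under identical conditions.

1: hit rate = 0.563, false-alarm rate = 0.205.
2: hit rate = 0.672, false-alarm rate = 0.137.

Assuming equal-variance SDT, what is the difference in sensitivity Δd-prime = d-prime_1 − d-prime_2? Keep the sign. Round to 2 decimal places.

Δd-prime = -0.56

1: z(0.563) = 0.159, z(0.205) = -0.824, d' = 0.983
2: z(0.672) = 0.445, z(0.137) = -1.094, d' = 1.539
Δd' = d'_1 − d'_2 = 0.983 − 1.539 = -0.556
2 has the higher sensitivity.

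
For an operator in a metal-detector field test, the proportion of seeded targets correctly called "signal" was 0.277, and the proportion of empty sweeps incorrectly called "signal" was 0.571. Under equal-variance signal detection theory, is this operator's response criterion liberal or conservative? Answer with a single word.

conservative

z(H) = -0.592, z(FA) = 0.179
c = −½·(z(H) + z(FA)) = 0.2065
c > 0 → conservative criterion (biased toward responding “no”).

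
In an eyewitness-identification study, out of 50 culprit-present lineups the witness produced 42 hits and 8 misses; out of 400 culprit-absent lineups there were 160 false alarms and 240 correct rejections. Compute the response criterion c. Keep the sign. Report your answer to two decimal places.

H = 42/50 = 0.8400
FA = 160/400 = 0.4000
z(H) = 0.994
z(FA) = -0.253
c = −½·[z(H) + z(FA)] = −0.5 × (0.994 + (-0.253)) = -0.3705
c < 0: the witness has a liberal response bias.

c = -0.37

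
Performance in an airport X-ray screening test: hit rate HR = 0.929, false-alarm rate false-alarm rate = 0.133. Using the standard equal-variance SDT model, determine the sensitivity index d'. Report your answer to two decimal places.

d' = 2.58

Φ⁻¹(0.929) = 1.4684, Φ⁻¹(0.133) = -1.1123
d' = z(H) − z(FA) = 1.4684 − (-1.1123) = 2.5807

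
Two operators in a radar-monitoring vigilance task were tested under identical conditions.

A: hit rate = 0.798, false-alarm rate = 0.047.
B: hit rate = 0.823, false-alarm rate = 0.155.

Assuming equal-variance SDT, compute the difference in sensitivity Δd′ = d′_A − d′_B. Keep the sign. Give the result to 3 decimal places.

Δd′ = 0.567

A: z(0.798) = 0.8345, z(0.047) = -1.6747, d' = 2.5092
B: z(0.823) = 0.9269, z(0.155) = -1.0152, d' = 1.9421
Δd' = d'_A − d'_B = 2.5092 − 1.9421 = 0.5671
A has the higher sensitivity.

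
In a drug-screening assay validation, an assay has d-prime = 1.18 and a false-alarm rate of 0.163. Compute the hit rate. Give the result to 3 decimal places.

z(false-alarm rate) = z(0.163) = -0.9822
z(H) = z(FA) + d' = -0.9822 + 1.18 = 0.1978
hit rate = Φ(0.1978) = 0.5784

hit rate = 0.578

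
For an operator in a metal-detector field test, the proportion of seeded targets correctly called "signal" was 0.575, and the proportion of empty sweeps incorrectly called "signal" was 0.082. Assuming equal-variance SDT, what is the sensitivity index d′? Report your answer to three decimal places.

d′ = 1.581

z(H) = z(0.575) = 0.1891
z(FA) = z(0.082) = -1.3917
d' = z(H) − z(FA) = 0.1891 − (-1.3917) = 1.5808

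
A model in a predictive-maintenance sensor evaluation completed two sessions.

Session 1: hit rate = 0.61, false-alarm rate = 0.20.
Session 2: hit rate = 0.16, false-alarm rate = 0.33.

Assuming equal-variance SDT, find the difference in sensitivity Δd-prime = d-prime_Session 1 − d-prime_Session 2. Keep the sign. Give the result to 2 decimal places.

Session 1: z(0.61) = 0.279, z(0.20) = -0.842, d' = 1.121
Session 2: z(0.16) = -0.994, z(0.33) = -0.440, d' = -0.554
Δd' = d'_Session 1 − d'_Session 2 = 1.121 − (-0.554) = 1.675
Session 1 has the higher sensitivity.

Δd-prime = 1.68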